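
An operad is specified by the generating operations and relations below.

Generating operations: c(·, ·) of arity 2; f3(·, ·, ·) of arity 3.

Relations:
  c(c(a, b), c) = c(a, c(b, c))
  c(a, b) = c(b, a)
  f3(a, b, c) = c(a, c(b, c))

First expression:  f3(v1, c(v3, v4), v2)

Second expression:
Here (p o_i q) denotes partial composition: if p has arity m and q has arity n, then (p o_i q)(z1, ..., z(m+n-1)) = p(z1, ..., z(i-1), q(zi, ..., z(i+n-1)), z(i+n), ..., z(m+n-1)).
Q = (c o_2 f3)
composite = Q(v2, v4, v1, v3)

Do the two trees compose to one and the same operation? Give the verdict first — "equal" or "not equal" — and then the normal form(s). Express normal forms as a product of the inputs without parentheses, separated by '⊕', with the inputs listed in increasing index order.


equal — both sides give v1 ⊕ v2 ⊕ v3 ⊕ v4

The first expression reduces to v1 ⊕ v2 ⊕ v3 ⊕ v4
The second expression reduces to v1 ⊕ v2 ⊕ v3 ⊕ v4
Same normal form: equal.


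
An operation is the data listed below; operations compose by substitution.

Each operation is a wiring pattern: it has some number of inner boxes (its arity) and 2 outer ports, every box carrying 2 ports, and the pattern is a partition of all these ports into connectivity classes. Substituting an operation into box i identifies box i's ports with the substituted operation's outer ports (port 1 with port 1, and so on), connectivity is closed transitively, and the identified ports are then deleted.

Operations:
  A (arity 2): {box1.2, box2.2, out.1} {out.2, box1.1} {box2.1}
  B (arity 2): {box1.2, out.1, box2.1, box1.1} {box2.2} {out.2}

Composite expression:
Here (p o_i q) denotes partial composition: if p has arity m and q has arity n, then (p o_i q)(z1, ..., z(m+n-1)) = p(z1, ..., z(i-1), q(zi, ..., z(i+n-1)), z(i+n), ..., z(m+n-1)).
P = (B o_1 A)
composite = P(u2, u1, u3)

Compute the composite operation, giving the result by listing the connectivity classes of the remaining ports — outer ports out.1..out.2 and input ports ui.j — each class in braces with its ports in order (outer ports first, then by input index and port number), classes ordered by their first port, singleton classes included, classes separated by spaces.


{out.1, u1.2, u2.1, u2.2, u3.1} {out.2} {u1.1} {u3.2}

Two ports join when wires chain via B-identified ports.
composing A on (u2, u1), with out.j its own outer ports: {out.1, u1.2, u2.2} {out.2, u2.1} {u1.1}
composing B on (u2, u1, u3), with out.j its own outer ports: {out.1, u1.2, u2.1, u2.2, u3.1} {out.2} {u1.1} {u3.2}


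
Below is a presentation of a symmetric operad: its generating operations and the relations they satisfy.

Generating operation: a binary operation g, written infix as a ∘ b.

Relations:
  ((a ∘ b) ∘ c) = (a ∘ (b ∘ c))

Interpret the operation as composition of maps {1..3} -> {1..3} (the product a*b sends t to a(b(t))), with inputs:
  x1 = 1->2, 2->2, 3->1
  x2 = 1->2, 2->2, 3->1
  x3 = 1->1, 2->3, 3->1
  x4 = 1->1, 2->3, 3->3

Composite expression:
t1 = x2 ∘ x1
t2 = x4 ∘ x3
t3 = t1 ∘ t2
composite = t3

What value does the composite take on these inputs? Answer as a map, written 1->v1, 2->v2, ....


(x2 ∘ x1) = 1->2, 2->2, 3->2
(x4 ∘ x3) = 1->1, 2->3, 3->1
((x2 ∘ x1) ∘ (x4 ∘ x3)) = 1->2, 2->2, 3->2

1->2, 2->2, 3->2


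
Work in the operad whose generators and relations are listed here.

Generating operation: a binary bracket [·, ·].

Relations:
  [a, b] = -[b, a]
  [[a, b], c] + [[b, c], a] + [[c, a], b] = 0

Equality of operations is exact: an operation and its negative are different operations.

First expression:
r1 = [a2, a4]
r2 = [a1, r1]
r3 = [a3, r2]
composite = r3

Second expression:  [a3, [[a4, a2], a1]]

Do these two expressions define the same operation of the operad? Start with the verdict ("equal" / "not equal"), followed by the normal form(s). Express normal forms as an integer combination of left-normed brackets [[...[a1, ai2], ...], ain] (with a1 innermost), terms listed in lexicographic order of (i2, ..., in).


equal — both sides give -[[[a1, a2], a4], a3] + [[[a1, a4], a2], a3]

The first expression reduces to -[[[a1, a2], a4], a3] + [[[a1, a4], a2], a3]
The second expression reduces to -[[[a1, a2], a4], a3] + [[[a1, a4], a2], a3]
Same normal form: equal.


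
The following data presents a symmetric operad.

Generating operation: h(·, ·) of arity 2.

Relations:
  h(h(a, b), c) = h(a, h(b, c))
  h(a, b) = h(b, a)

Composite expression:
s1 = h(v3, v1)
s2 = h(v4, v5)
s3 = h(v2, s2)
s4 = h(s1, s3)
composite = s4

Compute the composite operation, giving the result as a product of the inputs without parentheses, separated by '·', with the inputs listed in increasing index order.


v1 · v2 · v3 · v4 · v5

Both nesting and order wash out for h; what remains is which v's occur.
h(v3, v1) unparenthesizes to v3 · v1
h(v4, v5) unparenthesizes to v4 · v5
h(v2, h(v4, v5)) unparenthesizes to v2 · v4 · v5
h(h(v3, v1), h(v2, h(v4, v5))) unparenthesizes to v3 · v1 · v2 · v4 · v5
the factors in increasing index order: v1 · v2 · v3 · v4 · v5


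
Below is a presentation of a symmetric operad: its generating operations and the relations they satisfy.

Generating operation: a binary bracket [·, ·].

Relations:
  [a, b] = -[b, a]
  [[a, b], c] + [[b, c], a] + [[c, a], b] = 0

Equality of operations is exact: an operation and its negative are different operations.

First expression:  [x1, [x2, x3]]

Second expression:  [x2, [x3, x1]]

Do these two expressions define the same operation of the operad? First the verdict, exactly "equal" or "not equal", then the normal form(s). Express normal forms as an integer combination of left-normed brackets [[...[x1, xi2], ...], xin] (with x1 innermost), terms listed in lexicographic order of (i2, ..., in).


not equal — first [[x1, x2], x3] - [[x1, x3], x2], second [[x1, x3], x2]


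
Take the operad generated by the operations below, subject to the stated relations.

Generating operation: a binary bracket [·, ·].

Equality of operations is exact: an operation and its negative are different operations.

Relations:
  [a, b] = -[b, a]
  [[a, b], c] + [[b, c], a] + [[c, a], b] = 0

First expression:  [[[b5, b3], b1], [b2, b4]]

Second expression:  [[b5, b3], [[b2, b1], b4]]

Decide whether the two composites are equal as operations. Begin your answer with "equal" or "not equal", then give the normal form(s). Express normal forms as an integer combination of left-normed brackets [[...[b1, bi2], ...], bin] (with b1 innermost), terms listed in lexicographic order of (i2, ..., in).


The first expression reduces to [[[[b1, b3], b5], b2], b4] - [[[[b1, b3], b5], b4], b2] - [[[[b1, b5], b3], b2], b4] + [[[[b1, b5], b3], b4], b2]
The second expression reduces to -[[[[b1, b2], b4], b3], b5] + [[[[b1, b2], b4], b5], b3]
Different reductions; not equal.

not equal: they reduce to [[[[b1, b3], b5], b2], b4] - [[[[b1, b3], b5], b4], b2] - [[[[b1, b5], b3], b2], b4] + [[[[b1, b5], b3], b4], b2] and -[[[[b1, b2], b4], b3], b5] + [[[[b1, b2], b4], b5], b3]


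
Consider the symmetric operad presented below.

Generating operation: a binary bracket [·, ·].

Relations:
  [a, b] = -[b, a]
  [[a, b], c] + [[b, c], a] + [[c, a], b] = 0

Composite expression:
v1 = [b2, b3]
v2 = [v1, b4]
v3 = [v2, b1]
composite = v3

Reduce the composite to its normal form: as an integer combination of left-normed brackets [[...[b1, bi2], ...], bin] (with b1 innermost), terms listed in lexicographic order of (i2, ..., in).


Skip Jacobi rewriting: expand, keep b1-initial words, read off terms.
Composite bracket: [[[b2, b3], b4], b1]
Each bracket splits as ab - ba, giving 8 signed words (2^3 = 8).
Only words starting with b1 matter:
  the word b1b2b3b4 carries sign -1 and contributes -[[[b1, b2], b3], b4]
  the word b1b3b2b4 carries sign +1 and contributes +[[[b1, b3], b2], b4]
  the word b1b4b2b3 carries sign +1 and contributes +[[[b1, b4], b2], b3]
  the word b1b4b3b2 carries sign -1 and contributes -[[[b1, b4], b3], b2]

-[[[b1, b2], b3], b4] + [[[b1, b3], b2], b4] + [[[b1, b4], b2], b3] - [[[b1, b4], b3], b2]


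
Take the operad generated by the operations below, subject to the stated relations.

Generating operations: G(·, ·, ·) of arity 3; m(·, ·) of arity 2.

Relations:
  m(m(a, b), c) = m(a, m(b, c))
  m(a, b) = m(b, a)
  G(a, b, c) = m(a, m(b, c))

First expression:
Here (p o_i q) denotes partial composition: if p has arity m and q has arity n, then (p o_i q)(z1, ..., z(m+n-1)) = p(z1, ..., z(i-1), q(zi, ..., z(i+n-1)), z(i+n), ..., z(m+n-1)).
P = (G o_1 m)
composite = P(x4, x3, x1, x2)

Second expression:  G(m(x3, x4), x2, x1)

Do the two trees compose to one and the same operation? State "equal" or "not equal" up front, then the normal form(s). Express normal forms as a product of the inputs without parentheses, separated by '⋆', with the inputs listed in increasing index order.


equal; the common form is x1 ⋆ x2 ⋆ x3 ⋆ x4

Normal form of the first expression: x1 ⋆ x2 ⋆ x3 ⋆ x4
Normal form of the second expression: x1 ⋆ x2 ⋆ x3 ⋆ x4
The forms coincide; equal.


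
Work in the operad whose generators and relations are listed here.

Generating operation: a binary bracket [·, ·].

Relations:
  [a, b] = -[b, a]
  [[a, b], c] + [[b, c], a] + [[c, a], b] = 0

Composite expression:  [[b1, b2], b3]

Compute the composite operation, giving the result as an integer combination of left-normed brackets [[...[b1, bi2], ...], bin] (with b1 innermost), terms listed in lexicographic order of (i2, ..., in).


Antisymmetry and Jacobi reduce to b1-anchored left-normed brackets.
Composite bracket: [[b1, b2], b3]
Applying ab - ba throughout gives 4 signed words (2^2 = 4).
The b1-initial words carry the normal form:
  the word b1b2b3 carries sign +1 and contributes +[[b1, b2], b3]

[[b1, b2], b3]


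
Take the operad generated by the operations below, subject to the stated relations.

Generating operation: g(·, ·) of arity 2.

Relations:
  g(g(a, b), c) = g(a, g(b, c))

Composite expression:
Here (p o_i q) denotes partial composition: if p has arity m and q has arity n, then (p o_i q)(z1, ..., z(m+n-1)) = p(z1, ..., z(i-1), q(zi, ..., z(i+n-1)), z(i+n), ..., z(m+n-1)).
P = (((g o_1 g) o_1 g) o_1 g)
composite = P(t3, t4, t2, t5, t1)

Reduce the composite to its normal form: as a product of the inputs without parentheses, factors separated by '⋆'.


t3 ⋆ t4 ⋆ t2 ⋆ t5 ⋆ t1

Every regrouping of g is equal, so read the t-inputs in written order.
g(t3, t4) unparenthesizes to t3 ⋆ t4
g(g(t3, t4), t2) unparenthesizes to t3 ⋆ t4 ⋆ t2
g(g(g(t3, t4), t2), t5) unparenthesizes to t3 ⋆ t4 ⋆ t2 ⋆ t5
g(g(g(g(t3, t4), t2), t5), t1) unparenthesizes to t3 ⋆ t4 ⋆ t2 ⋆ t5 ⋆ t1


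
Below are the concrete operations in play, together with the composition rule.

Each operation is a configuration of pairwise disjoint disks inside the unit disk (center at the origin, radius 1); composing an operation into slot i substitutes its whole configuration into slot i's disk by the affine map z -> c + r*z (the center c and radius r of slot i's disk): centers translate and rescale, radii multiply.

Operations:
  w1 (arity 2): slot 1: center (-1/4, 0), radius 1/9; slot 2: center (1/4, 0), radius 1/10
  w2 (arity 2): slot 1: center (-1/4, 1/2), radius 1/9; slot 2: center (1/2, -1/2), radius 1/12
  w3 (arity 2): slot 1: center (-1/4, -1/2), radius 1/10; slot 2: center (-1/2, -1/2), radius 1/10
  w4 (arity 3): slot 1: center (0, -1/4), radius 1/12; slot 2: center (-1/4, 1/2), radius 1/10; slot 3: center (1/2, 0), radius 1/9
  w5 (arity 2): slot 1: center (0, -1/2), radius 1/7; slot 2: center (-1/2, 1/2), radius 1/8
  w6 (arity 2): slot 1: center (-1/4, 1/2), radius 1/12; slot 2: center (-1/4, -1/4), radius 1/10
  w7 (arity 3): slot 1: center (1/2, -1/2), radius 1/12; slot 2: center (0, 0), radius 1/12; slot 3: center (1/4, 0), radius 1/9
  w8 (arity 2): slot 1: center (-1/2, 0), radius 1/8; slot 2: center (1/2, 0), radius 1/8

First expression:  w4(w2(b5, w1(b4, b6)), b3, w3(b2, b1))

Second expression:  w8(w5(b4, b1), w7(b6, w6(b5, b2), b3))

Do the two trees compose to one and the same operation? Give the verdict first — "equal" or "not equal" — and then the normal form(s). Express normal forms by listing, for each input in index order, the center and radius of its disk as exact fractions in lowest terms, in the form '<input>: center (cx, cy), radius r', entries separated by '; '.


not equal — first b1: center (4/9, -1/18), radius 1/90; b2: center (17/36, -1/18), radius 1/90; b3: center (-1/4, 1/2), radius 1/10; b4: center (23/576, -7/24), radius 1/1296; b5: center (-1/48, -5/24), radius 1/108; b6: center (25/576, -7/24), radius 1/1440, second b1: center (-9/16, 1/16), radius 1/64; b2: center (191/384, -1/384), radius 1/960; b3: center (17/32, 0), radius 1/72; b4: center (-1/2, -1/16), radius 1/56; b5: center (191/384, 1/192), radius 1/1152; b6: center (9/16, -1/16), radius 1/96

The first expression reduces to b1: center (4/9, -1/18), radius 1/90; b2: center (17/36, -1/18), radius 1/90; b3: center (-1/4, 1/2), radius 1/10; b4: center (23/576, -7/24), radius 1/1296; b5: center (-1/48, -5/24), radius 1/108; b6: center (25/576, -7/24), radius 1/1440
The second expression reduces to b1: center (-9/16, 1/16), radius 1/64; b2: center (191/384, -1/384), radius 1/960; b3: center (17/32, 0), radius 1/72; b4: center (-1/2, -1/16), radius 1/56; b5: center (191/384, 1/192), radius 1/1152; b6: center (9/16, -1/16), radius 1/96
No match — not equal.


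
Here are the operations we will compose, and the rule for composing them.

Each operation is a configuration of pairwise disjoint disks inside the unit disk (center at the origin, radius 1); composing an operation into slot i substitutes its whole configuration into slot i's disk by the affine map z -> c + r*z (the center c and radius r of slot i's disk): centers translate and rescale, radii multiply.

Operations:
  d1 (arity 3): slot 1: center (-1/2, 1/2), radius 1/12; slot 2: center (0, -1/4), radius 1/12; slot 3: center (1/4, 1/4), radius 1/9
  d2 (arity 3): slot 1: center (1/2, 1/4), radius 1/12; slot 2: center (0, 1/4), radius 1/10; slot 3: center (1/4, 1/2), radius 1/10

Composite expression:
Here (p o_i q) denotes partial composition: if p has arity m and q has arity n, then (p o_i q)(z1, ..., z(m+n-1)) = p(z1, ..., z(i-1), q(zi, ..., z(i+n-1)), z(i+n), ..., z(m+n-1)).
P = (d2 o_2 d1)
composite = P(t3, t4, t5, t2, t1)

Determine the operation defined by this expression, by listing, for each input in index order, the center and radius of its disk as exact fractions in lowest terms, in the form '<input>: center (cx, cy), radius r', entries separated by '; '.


Only the slot chain above each t matters under d2; compose those maps.
input t3: composing its 1 substitution step yields center (1/2, 1/4), radius 1/12
input t4: composing its 2 substitution steps yields center (-1/20, 3/10), radius 1/120
input t5: composing its 2 substitution steps yields center (0, 9/40), radius 1/120
input t2: composing its 2 substitution steps yields center (1/40, 11/40), radius 1/90
input t1: composing its 1 substitution step yields center (1/4, 1/2), radius 1/10

t1: center (1/4, 1/2), radius 1/10; t2: center (1/40, 11/40), radius 1/90; t3: center (1/2, 1/4), radius 1/12; t4: center (-1/20, 3/10), radius 1/120; t5: center (0, 9/40), radius 1/120


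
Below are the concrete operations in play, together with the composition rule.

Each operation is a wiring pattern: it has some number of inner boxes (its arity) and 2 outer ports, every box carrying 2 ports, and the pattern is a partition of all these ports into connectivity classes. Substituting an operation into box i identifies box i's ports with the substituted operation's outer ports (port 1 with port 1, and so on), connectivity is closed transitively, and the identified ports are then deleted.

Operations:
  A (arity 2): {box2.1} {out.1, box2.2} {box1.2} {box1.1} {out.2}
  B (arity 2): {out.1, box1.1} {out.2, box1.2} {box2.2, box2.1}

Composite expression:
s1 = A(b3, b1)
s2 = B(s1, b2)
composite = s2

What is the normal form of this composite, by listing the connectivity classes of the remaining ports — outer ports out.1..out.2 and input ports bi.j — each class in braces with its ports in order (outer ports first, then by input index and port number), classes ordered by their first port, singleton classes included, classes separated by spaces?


{out.1, b1.2} {out.2} {b1.1} {b2.1, b2.2} {b3.1} {b3.2}

Treat the ports identified at B as solder joints: merge, then drop.
A over (b3, b1) gives {out.1, b1.2} {out.2} {b1.1} {b3.1} {b3.2}, out.j being that stage's outer ports
B over (b3, b1, b2) gives {out.1, b1.2} {out.2} {b1.1} {b2.1, b2.2} {b3.1} {b3.2}, out.j being that stage's outer ports


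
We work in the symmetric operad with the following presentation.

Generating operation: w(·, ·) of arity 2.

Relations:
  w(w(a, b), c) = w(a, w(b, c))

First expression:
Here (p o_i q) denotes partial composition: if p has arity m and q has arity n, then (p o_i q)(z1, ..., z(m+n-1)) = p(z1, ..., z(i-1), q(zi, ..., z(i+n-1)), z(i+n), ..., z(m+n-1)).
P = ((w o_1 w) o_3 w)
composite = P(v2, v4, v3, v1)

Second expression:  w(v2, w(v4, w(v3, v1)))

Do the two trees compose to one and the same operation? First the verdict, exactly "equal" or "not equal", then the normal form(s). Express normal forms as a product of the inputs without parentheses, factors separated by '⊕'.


equal; both compose to v2 ⊕ v4 ⊕ v3 ⊕ v1


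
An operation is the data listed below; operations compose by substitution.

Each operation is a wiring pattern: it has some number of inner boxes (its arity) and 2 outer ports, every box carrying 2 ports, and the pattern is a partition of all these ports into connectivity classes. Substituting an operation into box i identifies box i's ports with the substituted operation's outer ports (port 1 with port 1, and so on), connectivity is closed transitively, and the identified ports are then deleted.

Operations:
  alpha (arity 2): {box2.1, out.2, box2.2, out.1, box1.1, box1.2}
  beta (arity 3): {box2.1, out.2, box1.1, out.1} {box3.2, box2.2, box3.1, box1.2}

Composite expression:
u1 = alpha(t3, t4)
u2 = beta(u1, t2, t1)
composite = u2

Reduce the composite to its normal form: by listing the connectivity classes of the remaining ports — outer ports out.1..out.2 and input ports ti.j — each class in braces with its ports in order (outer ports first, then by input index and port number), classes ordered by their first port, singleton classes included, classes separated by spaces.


Treat the ports identified at beta as solder joints: merge, then drop.
stage alpha: inputs (t3, t4), connectivity {out.1, out.2, t3.1, t3.2, t4.1, t4.2}, out.j its boundary
stage beta: inputs (t3, t4, t2, t1), connectivity {out.1, out.2, t1.1, t1.2, t2.1, t2.2, t3.1, t3.2, t4.1, t4.2}, out.j its boundary

{out.1, out.2, t1.1, t1.2, t2.1, t2.2, t3.1, t3.2, t4.1, t4.2}


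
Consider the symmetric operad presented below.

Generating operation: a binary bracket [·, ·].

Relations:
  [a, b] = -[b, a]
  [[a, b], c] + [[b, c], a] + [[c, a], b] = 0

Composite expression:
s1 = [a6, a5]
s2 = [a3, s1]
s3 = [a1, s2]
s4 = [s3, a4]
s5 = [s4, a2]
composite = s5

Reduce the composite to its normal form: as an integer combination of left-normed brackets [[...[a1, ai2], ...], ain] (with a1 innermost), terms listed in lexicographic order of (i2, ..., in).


-[[[[[a1, a3], a5], a6], a4], a2] + [[[[[a1, a3], a6], a5], a4], a2] + [[[[[a1, a5], a6], a3], a4], a2] - [[[[[a1, a6], a5], a3], a4], a2]


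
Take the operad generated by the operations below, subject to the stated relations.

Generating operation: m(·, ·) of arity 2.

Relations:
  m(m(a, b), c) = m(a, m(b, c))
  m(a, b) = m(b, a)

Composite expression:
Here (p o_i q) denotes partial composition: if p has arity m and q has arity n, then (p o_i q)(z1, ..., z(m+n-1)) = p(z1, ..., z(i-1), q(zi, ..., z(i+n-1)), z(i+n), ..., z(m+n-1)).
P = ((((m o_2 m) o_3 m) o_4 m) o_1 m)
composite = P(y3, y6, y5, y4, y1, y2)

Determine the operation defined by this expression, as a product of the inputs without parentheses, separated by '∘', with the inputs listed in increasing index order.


Shape and order are irrelevant to m; the y-input set decides.
m(y3, y6) reduces to y3 ∘ y6
m(y1, y2) reduces to y1 ∘ y2
m(y4, m(y1, y2)) reduces to y4 ∘ y1 ∘ y2
m(y5, m(y4, m(y1, y2))) reduces to y5 ∘ y4 ∘ y1 ∘ y2
m(m(y3, y6), m(y5, m(y4, m(y1, y2)))) reduces to y3 ∘ y6 ∘ y5 ∘ y4 ∘ y1 ∘ y2
rearranged into index order: y1 ∘ y2 ∘ y3 ∘ y4 ∘ y5 ∘ y6

y1 ∘ y2 ∘ y3 ∘ y4 ∘ y5 ∘ y6


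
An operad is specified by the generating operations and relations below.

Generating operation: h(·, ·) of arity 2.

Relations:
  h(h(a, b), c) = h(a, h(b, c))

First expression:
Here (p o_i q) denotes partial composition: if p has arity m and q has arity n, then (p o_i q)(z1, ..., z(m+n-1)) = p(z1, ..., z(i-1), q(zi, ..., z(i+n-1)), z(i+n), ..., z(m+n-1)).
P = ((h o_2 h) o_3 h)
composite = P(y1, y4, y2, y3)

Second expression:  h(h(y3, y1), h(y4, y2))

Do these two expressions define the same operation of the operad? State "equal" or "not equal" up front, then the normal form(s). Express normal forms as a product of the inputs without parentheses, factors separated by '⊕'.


In normal form, the first expression is y1 ⊕ y4 ⊕ y2 ⊕ y3
In normal form, the second expression is y3 ⊕ y1 ⊕ y4 ⊕ y2
The forms do not match — not equal.

not equal — first y1 ⊕ y4 ⊕ y2 ⊕ y3, second y3 ⊕ y1 ⊕ y4 ⊕ y2


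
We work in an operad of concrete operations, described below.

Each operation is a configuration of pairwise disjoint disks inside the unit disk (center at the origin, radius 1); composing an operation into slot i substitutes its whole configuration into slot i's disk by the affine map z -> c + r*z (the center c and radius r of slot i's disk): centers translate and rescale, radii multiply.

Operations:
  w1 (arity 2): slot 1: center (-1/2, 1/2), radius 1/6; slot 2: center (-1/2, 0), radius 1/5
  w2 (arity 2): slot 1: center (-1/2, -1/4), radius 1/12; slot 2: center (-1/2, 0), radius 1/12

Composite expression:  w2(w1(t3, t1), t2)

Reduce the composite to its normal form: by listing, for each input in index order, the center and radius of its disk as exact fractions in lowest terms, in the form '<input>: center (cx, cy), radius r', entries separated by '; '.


t1: center (-13/24, -1/4), radius 1/60; t2: center (-1/2, 0), radius 1/12; t3: center (-13/24, -5/24), radius 1/72

Affine substitution under w2: radii multiply and t-centers shift.
t3 passes through 2 substitutions, ending at center (-13/24, -5/24), radius 1/72
t1 passes through 2 substitutions, ending at center (-13/24, -1/4), radius 1/60
t2 passes through 1 substitution, ending at center (-1/2, 0), radius 1/12


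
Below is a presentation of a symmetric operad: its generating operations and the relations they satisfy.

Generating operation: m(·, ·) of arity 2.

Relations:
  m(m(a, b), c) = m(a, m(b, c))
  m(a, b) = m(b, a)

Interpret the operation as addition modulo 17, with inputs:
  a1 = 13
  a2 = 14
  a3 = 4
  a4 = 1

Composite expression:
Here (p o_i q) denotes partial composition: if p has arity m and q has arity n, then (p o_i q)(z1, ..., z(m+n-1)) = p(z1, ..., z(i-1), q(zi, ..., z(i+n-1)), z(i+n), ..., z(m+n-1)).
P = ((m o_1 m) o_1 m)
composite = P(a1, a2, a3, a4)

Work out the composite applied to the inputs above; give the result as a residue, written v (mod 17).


15 (mod 17)

m(a1, a2) = 10
m(m(a1, a2), a3) = 14
m(m(m(a1, a2), a3), a4) = 15


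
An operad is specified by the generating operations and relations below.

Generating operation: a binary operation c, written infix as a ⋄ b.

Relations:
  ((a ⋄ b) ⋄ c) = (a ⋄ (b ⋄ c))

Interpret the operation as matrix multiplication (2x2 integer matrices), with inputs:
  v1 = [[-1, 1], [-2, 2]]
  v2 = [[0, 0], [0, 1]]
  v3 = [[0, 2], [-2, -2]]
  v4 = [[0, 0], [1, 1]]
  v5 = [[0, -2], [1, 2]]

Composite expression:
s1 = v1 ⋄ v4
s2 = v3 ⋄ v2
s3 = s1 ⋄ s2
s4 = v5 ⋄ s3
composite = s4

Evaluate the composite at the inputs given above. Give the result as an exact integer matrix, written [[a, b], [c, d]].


[[0, 0], [0, 0]]

(v1 ⋄ v4) = [[1, 1], [2, 2]]
(v3 ⋄ v2) = [[0, 2], [0, -2]]
((v1 ⋄ v4) ⋄ (v3 ⋄ v2)) = [[0, 0], [0, 0]]
(v5 ⋄ ((v1 ⋄ v4) ⋄ (v3 ⋄ v2))) = [[0, 0], [0, 0]]


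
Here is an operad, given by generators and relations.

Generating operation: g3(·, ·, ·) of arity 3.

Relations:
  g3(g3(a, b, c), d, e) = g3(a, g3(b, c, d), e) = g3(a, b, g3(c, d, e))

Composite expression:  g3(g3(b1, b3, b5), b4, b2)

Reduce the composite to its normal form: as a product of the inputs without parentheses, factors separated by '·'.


b1 · b3 · b5 · b4 · b2

Every regrouping of g3 is equal, so read the b-inputs in written order.
g3(b1, b3, b5) reduces to b1 · b3 · b5
g3(g3(b1, b3, b5), b4, b2) reduces to b1 · b3 · b5 · b4 · b2


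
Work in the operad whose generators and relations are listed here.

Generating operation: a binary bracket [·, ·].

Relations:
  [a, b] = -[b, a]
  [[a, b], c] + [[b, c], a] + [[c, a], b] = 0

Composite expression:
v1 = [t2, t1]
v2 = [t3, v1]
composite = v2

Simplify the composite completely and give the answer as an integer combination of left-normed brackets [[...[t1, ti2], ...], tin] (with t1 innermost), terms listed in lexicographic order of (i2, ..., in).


[[t1, t2], t3]


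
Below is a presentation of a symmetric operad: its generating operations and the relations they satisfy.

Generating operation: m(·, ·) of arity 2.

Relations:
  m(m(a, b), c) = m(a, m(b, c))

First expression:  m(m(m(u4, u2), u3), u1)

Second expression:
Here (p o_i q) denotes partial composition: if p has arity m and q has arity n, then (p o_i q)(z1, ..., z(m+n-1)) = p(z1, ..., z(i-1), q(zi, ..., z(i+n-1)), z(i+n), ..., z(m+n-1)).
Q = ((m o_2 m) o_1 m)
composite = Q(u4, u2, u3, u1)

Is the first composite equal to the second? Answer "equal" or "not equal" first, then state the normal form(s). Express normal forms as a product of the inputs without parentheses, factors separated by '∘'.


equal; the common form is u4 ∘ u2 ∘ u3 ∘ u1

Normal form of the first expression: u4 ∘ u2 ∘ u3 ∘ u1
Normal form of the second expression: u4 ∘ u2 ∘ u3 ∘ u1
Same normal form: equal.


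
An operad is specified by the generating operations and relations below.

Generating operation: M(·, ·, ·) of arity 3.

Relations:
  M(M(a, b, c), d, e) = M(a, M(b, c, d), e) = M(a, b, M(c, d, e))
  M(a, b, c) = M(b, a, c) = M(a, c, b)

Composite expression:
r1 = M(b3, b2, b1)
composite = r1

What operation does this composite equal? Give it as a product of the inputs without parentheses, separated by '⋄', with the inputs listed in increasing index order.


b1 ⋄ b2 ⋄ b3


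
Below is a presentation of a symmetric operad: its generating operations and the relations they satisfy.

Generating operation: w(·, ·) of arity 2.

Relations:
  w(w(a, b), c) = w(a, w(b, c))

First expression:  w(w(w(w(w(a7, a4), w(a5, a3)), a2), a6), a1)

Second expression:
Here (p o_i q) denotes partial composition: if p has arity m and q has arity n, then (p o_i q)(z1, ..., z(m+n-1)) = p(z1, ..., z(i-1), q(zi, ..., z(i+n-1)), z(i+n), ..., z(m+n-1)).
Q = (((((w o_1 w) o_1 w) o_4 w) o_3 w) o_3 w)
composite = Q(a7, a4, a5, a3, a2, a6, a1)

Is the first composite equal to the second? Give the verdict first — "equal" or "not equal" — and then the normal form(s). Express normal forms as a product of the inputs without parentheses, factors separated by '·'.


equal; both compose to a7 · a4 · a5 · a3 · a2 · a6 · a1

In normal form, the first expression is a7 · a4 · a5 · a3 · a2 · a6 · a1
In normal form, the second expression is a7 · a4 · a5 · a3 · a2 · a6 · a1
The normal forms match — equal.


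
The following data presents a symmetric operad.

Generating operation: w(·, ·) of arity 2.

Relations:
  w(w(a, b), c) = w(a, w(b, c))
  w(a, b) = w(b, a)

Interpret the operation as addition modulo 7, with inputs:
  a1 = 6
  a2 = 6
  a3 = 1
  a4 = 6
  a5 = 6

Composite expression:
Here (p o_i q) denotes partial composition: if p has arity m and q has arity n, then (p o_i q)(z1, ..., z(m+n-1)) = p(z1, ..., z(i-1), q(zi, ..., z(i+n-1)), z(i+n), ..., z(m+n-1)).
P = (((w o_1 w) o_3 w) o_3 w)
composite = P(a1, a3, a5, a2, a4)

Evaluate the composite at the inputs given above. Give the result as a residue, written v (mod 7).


4 (mod 7)

w(a1, a3) = 0
w(a5, a2) = 5
w(w(a5, a2), a4) = 4
w(w(a1, a3), w(w(a5, a2), a4)) = 4


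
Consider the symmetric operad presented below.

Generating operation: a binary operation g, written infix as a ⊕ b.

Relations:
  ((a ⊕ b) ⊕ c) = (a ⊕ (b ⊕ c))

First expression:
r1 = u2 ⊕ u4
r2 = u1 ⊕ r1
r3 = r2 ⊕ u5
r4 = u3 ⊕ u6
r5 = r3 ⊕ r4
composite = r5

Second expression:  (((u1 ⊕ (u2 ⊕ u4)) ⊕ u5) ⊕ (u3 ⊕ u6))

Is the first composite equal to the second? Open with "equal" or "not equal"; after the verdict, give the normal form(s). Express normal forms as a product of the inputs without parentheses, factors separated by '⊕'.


The first expression reduces to u1 ⊕ u2 ⊕ u4 ⊕ u5 ⊕ u3 ⊕ u6
The second expression reduces to u1 ⊕ u2 ⊕ u4 ⊕ u5 ⊕ u3 ⊕ u6
The forms coincide; equal.

equal: each reduces to u1 ⊕ u2 ⊕ u4 ⊕ u5 ⊕ u3 ⊕ u6


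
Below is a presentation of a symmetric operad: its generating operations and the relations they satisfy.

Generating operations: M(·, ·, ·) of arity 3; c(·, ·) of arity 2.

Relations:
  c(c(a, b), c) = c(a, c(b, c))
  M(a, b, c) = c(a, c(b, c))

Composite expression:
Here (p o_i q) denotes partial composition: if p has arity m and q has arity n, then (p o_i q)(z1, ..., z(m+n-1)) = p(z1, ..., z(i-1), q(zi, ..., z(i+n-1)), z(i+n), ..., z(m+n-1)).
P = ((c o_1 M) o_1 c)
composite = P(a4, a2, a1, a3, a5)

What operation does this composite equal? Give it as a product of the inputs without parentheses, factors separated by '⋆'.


The c-tree's shape is irrelevant; the a-reading-order decides.
c(a4, a2) linearizes to a4 ⋆ a2
M(c(a4, a2), a1, a3) linearizes to a4 ⋆ a2 ⋆ a1 ⋆ a3
c(M(c(a4, a2), a1, a3), a5) linearizes to a4 ⋆ a2 ⋆ a1 ⋆ a3 ⋆ a5

a4 ⋆ a2 ⋆ a1 ⋆ a3 ⋆ a5


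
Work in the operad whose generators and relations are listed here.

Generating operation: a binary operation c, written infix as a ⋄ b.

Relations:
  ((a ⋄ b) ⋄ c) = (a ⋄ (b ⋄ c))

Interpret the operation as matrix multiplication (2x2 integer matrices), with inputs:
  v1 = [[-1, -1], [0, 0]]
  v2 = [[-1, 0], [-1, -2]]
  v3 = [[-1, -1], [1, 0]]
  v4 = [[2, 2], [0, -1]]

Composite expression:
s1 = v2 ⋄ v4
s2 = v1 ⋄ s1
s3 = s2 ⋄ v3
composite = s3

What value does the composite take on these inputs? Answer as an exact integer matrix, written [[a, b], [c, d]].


[[-2, -4], [0, 0]]

(v2 ⋄ v4) = [[-2, -2], [-2, 0]]
(v1 ⋄ (v2 ⋄ v4)) = [[4, 2], [0, 0]]
((v1 ⋄ (v2 ⋄ v4)) ⋄ v3) = [[-2, -4], [0, 0]]


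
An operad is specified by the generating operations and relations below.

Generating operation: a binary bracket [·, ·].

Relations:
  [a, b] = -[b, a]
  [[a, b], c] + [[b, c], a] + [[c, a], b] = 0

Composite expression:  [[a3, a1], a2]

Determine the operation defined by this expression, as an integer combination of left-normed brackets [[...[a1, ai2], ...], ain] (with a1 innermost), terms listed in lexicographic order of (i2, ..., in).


-[[a1, a3], a2]

In the tensor algebra, words opening a1 carry the a1-anchored form.
Composite bracket: [[a3, a1], a2]
Each bracket splits as ab - ba, giving 4 signed words (2^2 = 4).
Coefficients come from the a1-initial words:
  a1a3a2 appears with sign -1, giving the term -[[a1, a3], a2]


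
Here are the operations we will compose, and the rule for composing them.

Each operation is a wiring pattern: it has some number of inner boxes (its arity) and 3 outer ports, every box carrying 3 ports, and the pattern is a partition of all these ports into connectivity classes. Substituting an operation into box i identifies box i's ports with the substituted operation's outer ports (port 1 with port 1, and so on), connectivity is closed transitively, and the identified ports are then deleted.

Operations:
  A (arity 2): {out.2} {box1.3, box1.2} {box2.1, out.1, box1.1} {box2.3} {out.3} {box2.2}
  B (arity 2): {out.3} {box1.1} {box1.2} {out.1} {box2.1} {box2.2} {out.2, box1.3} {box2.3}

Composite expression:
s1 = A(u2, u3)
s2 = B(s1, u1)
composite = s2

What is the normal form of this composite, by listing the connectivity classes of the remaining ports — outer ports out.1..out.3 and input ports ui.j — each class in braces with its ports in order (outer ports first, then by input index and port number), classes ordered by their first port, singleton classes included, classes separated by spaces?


Connectivity passes through glued B-boundaries; trace each wire chain.
after A, the pattern on (u2, u3) reads {out.1, u2.1, u3.1} {out.2} {out.3} {u2.2, u2.3} {u3.2} {u3.3} (out.j = its outer ports)
after B, the pattern on (u2, u3, u1) reads {out.1} {out.2} {out.3} {u1.1} {u1.2} {u1.3} {u2.1, u3.1} {u2.2, u2.3} {u3.2} {u3.3} (out.j = its outer ports)

{out.1} {out.2} {out.3} {u1.1} {u1.2} {u1.3} {u2.1, u3.1} {u2.2, u2.3} {u3.2} {u3.3}


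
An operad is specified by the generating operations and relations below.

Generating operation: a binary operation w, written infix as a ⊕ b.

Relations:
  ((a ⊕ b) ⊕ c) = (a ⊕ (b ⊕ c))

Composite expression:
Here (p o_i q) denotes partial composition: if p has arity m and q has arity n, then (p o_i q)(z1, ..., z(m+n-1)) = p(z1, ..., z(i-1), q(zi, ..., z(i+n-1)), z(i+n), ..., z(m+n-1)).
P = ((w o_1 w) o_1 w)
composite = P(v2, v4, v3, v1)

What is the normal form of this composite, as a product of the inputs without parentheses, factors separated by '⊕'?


v2 ⊕ v4 ⊕ v3 ⊕ v1

Under associativity of w, the answer is the v's in reading order.
(v2 ⊕ v4) linearizes to v2 ⊕ v4
((v2 ⊕ v4) ⊕ v3) linearizes to v2 ⊕ v4 ⊕ v3
(((v2 ⊕ v4) ⊕ v3) ⊕ v1) linearizes to v2 ⊕ v4 ⊕ v3 ⊕ v1


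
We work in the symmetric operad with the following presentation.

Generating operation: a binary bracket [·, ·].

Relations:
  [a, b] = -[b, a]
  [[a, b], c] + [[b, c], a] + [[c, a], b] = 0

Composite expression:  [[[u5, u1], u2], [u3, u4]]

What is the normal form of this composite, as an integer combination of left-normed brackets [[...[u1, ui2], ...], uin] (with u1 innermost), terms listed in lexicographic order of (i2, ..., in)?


-[[[[u1, u5], u2], u3], u4] + [[[[u1, u5], u2], u4], u3]

A multilinear Lie element is pinned by u1-initial words (u1 innermost).
Composite bracket: [[[u5, u1], u2], [u3, u4]]
Full expansion: 16 signed words from ab - ba (2^4 = 16).
Coefficients come from the u1-initial words:
  word u1u5u2u3u4 has sign -1, contributing -[[[[u1, u5], u2], u3], u4]
  word u1u5u2u4u3 has sign +1, contributing +[[[[u1, u5], u2], u4], u3]


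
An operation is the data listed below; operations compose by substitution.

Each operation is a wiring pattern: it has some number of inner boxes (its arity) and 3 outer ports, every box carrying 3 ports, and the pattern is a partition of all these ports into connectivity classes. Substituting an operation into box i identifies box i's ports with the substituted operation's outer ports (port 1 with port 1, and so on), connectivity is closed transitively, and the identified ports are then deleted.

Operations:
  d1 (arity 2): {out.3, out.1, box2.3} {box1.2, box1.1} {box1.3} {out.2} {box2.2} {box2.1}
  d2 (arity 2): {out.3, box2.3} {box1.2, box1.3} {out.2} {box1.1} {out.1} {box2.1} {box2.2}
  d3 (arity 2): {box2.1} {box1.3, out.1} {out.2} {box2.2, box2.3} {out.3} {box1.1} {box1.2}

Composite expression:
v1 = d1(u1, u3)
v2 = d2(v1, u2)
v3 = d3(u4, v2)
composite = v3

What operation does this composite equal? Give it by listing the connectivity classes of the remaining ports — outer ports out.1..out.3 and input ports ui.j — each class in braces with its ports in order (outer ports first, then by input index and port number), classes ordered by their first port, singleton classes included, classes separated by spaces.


Substituting into d3 glues patterns; closure does the rest.
the subtree at d1 composes to {out.1, out.3, u3.3} {out.2} {u1.1, u1.2} {u1.3} {u3.1} {u3.2} on (u1, u3); out.j = own outer ports
the subtree at d2 composes to {out.1} {out.2} {out.3, u2.3} {u1.1, u1.2} {u1.3} {u2.1} {u2.2} {u3.1} {u3.2} {u3.3} on (u1, u3, u2); out.j = own outer ports
the subtree at d3 composes to {out.1, u4.3} {out.2} {out.3} {u1.1, u1.2} {u1.3} {u2.1} {u2.2} {u2.3} {u3.1} {u3.2} {u3.3} {u4.1} {u4.2} on (u4, u1, u3, u2); out.j = own outer ports

{out.1, u4.3} {out.2} {out.3} {u1.1, u1.2} {u1.3} {u2.1} {u2.2} {u2.3} {u3.1} {u3.2} {u3.3} {u4.1} {u4.2}


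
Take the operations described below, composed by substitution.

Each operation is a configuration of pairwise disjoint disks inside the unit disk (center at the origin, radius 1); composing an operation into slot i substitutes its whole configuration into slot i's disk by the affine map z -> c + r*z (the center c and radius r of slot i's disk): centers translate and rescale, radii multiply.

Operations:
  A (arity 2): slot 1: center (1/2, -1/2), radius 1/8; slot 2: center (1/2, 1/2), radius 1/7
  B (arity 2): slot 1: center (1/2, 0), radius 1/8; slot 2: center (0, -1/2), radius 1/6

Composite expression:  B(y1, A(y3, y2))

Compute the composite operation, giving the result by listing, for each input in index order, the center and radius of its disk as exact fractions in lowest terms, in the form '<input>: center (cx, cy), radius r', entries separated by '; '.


y1: center (1/2, 0), radius 1/8; y2: center (1/12, -5/12), radius 1/42; y3: center (1/12, -7/12), radius 1/48

Only the slot chain above each y matters under B; compose those maps.
input y1: applying the 1 nested substitution gives center (1/2, 0), radius 1/8
input y3: applying the 2 nested substitutions gives center (1/12, -7/12), radius 1/48
input y2: applying the 2 nested substitutions gives center (1/12, -5/12), radius 1/42


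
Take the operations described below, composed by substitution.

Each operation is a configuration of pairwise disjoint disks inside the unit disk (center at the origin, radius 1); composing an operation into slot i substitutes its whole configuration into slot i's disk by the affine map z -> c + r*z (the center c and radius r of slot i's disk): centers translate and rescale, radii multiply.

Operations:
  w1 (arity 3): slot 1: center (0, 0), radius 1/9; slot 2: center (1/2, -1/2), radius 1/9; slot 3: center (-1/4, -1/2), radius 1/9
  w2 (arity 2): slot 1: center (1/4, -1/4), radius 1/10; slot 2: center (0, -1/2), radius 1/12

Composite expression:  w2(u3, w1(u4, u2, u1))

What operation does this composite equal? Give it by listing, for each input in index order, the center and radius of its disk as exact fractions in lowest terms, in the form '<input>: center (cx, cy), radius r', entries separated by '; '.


u1: center (-1/48, -13/24), radius 1/108; u2: center (1/24, -13/24), radius 1/108; u3: center (1/4, -1/4), radius 1/10; u4: center (0, -1/2), radius 1/108

Affine substitution under w2: radii multiply and u-centers shift.
input u3: composing its 1 substitution step yields center (1/4, -1/4), radius 1/10
input u4: composing its 2 substitution steps yields center (0, -1/2), radius 1/108
input u2: composing its 2 substitution steps yields center (1/24, -13/24), radius 1/108
input u1: composing its 2 substitution steps yields center (-1/48, -13/24), radius 1/108


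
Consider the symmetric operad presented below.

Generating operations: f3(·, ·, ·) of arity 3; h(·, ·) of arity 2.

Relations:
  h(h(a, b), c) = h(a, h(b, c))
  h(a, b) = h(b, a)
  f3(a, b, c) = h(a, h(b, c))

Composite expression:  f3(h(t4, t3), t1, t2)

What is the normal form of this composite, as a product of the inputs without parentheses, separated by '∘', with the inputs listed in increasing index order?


Key point: f3 commutes, so take the t-inputs in any fixed order.
h(t4, t3) linearizes to t4 ∘ t3
f3(h(t4, t3), t1, t2) linearizes to t4 ∘ t3 ∘ t1 ∘ t2
reordering the factors by index: t1 ∘ t2 ∘ t3 ∘ t4

t1 ∘ t2 ∘ t3 ∘ t4
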